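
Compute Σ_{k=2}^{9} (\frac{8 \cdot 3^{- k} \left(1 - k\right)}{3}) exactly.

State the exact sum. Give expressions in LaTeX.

Σ = -39328/59049

Compute t_(k+1)/t_k: get k/(3*(k - 1)).
A = 1/3, B = 1, C = k - 1.
Set up (1/3)·f(k+1) − (1)·f(k) − (k - 1) = 0.
Bound: deg f ≤ 1.
Solving with deg f ≤ 1: f(k) = -3*(2*k - 1)/4.
Certificate R = B(k−1)f/C = -3*(2*k - 1)/(4*(k - 1)) gives s_k = 2*(2*k - 1)/3**k.
Δs = 8*(1 - k)/(3*3**k), as required.
Telescoping: Σ = s_(10) − s_(2) = 38/59049 − (2/3) = -39328/59049.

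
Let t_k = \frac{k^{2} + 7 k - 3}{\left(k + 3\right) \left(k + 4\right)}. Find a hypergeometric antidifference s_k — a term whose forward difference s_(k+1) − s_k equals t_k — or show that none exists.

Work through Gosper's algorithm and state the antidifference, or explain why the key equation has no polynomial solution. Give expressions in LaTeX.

Compute t_(k+1)/t_k: get (k + 3)*(7*k + (k + 1)**2 + 4)/((k + 5)*(k**2 + 7*k - 3)).
Normal form (A,B,C) = (k + 3, k + 5, k**2 + 7*k - 3).
Key eq: (k + 3)·f(k+1) = (k + 4)·f(k) + (k**2 + 7*k - 3).
Degrees (1,1,2) ⇒ d ≤ 2.
A polynomial solution: f(k) = k*(k - 2).
Get s_k = R·t_k = k*(k - 2)/(k + 3) with R(k) = B(k−1)f(k)/C(k) = k*(k - 2)*(k + 4)/(k**2 + 7*k - 3).
s_(k+1) − s_k = (k**2 + 7*k - 3)/(k**2 + 7*k + 12) = t_k.

s_k = \frac{k \left(k - 2\right)}{k + 3}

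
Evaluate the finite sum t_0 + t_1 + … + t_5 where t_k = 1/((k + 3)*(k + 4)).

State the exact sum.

Σ = 2/9

r(k) = (k + 3)/(k + 5) after simplifying.
So A=k + 3 and B=k + 5, with C=1.
Need (k + 3)·f(k+1) − (k + 4)·f(k) = 1.
deg f ≤ 1 (via 1,1,0).
Match coefficients ⇒ f(k) = k/3.
So s_k = (B(k−1)f/C)·t_k = (k*(k + 4)/3)·t_k = k/(3*(k + 3)).
Check: Δs_k = 1/(k**2 + 7*k + 12). ✓
Σ_(k=0)^(5) t_k = s_(6) − s_(0) = 2/9 − (0) = 2/9.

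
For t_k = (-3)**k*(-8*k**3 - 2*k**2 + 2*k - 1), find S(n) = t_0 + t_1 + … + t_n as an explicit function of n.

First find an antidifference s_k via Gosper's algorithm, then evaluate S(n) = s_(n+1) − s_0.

S(n) = -6*(-3)**n*n**3 - 6*(-3)**n*n**2 + 3*(-3)**n*n - 1

t_(k+1)/t_k = 3*(-8*k**3 - 26*k**2 - 26*k - 9)/(8*k**3 + 2*k**2 - 2*k + 1).
Take A(k)=-3, B(k)=1, C(k)=k**3 + k**2/4 - k/4 + 1/8.
Need (-3)·f(k+1) − (1)·f(k) = k**3 + k**2/4 - k/4 + 1/8.
From deg A=0, deg B=0, deg C=3: d=3.
Solving with deg f ≤ 3: f(k) = -(k - 1)*(2*k**2 - 2*k - 1)/8.
Then R = B(k−1)f/C = -(k - 1)*(2*k**2 - 2*k - 1)/(8*k**3 + 2*k**2 - 2*k + 1), so s_k = R(k)·t_k = (-3)**k*(2*k**3 - 4*k**2 + k + 1).
Check: Δs_k = (-3)**k*(-8*k**3 - 2*k**2 + 2*k - 1). ✓
s_(n+1) = 3*(-3)**n*n*(-2*n**2 - 2*n + 1) and s_(0) = 1, so S(n) = -6*(-3)**n*n**3 - 6*(-3)**n*n**2 + 3*(-3)**n*n - 1.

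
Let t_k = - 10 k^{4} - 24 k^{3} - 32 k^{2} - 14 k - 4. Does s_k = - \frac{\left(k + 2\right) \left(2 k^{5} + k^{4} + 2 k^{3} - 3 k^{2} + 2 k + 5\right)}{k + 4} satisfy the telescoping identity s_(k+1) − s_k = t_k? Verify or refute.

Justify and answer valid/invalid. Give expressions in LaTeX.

s_(k+1) = (-2*k**6 - 17*k**5 - 59*k**4 - 107*k**3 - 103*k**2 - 57*k - 27)/(k + 5)
s_(k+1) − s_k = 2*(-5*k**6 - 49*k**5 - 161*k**4 - 265*k**3 - 240*k**2 - 100*k - 29)/(k**2 + 9*k + 20)
(s_(k+1) − s_k) − t_k = 2*(8*k**5 + 63*k**4 + 126*k**3 + 145*k**2 + 58*k + 11)/(k**2 + 9*k + 20)

Invalid: residual \frac{2 \left(8 k^{5} + 63 k^{4} + 126 k^{3} + 145 k^{2} + 58 k + 11\right)}{k^{2} + 9 k + 20} ≠ 0.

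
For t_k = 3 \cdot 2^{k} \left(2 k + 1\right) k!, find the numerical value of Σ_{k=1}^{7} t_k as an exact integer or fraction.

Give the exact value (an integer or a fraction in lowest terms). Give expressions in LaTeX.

t_(k+1)/t_k = 2*(k + 1)*(2*k + 3)/(2*k + 1).
Normal form (A,B,C) = (2*k + 2, 1, k + 1/2).
Set up (2*k + 2)·f(k+1) − (1)·f(k) − (k + 1/2) = 0.
From deg A=1, deg B=0, deg C=1: d=0.
Solve for f: f(k) = 1/2 (degree 0 ≤ 0).
So s_k = (B(k−1)f/C)·t_k = (1/(2*k + 1))·t_k = 3*2**k*factorial(k).
Verify: 3*2**k*(2*k + 1)*factorial(k) matches t_k.
Σ_(k=1)^(7) t_k = s_(8) − s_(1) = 30965760 − (6) = 30965754.

Σ = 30965754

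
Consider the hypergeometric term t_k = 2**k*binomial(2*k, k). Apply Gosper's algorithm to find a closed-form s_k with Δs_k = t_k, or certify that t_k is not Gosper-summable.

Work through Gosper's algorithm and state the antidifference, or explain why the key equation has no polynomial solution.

none — t_k is not Gosper-summable

Step 1: r(k) = 4*(2*k + 1)/(k + 1).
Gosper form: A/B · C(k+1)/C(k) with A=8*k + 4, B=k + 1, C=1.
Solve (8*k + 4)·f(k+1) − (k)·f(k) = 1.
From deg A=1, deg B=1, deg C=0: d=-1.
deg f ≤ -1 is impossible — no certificate.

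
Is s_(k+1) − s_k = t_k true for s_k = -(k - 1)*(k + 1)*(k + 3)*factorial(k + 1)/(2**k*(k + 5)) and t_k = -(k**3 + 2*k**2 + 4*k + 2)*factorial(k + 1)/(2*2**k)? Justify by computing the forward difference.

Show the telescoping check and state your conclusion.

s_(k+1) = -k*(k + 2)*(k + 4)*factorial(k + 2)/(2*2**k*(k + 6))
s_(k+1) − s_k = -(k**5 + 11*k**4 + 42*k**3 + 82*k**2 + 98*k + 36)*factorial(k + 1)/(2*2**k*(k + 5)*(k + 6))
(s_(k+1) − s_k) − t_k = (k**4 + 7*k**3 + 12*k**2 + 22*k + 12)*factorial(k + 1)/(2**k*(k + 5)*(k + 6))

Invalid: residual (k**4 + 7*k**3 + 12*k**2 + 22*k + 12)*factorial(k + 1)/(2**k*(k + 5)*(k + 6)) ≠ 0.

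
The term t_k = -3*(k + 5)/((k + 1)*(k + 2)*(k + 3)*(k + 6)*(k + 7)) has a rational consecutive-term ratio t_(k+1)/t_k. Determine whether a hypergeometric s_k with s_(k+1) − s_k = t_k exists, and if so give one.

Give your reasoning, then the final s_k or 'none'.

s_k = k*(-k**2 - 9*k - 20)/(12*(k**3 + 9*k**2 + 20*k + 12))

Compute t_(k+1)/t_k: get (k + 1)*(k + 6)**2/((k + 4)*(k + 5)*(k + 8)).
Gosper form: A/B · C(k+1)/C(k) with A=k + 1, B=k + 8, C=k**3 + 14*k**2 + 65*k + 100.
Set up (k + 1)·f(k+1) − (k + 7)·f(k) − (k**3 + 14*k**2 + 65*k + 100) = 0.
Degrees (1,1,3) ⇒ d ≤ 6.
Solving with deg f ≤ 6: f(k) = k*(k + 3)*(k + 4)**2*(k + 5)**2/36.
Then R = B(k−1)f/C = k*(k + 3)*(k + 4)*(k + 7)/36, so s_k = R(k)·t_k = k*(-k**2 - 9*k - 20)/(12*(k**3 + 9*k**2 + 20*k + 12)).
Check: Δs_k = 3*(-k - 5)/(k**5 + 19*k**4 + 131*k**3 + 401*k**2 + 540*k + 252). ✓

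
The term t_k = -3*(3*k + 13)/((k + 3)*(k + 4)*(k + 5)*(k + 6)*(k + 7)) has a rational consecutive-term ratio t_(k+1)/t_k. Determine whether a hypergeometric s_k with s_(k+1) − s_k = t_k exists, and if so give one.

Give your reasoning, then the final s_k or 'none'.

s_k = k*(-k**2 - 14*k - 63)/(30*(k**3 + 14*k**2 + 63*k + 90))

Step 1: r(k) = (k + 3)*(3*k + 16)/((k + 8)*(3*k + 13)).
A = k + 3, B = k + 8, C = k + 13/3.
Solve (k + 3)·f(k+1) − (k + 7)·f(k) = k + 13/3.
Degrees (1,1,1) ⇒ d ≤ 4.
Solve for f: f(k) = k*(k + 4)*(k**2 + 14*k + 63)/270 (degree 4 ≤ 4).
Then R = B(k−1)f/C = k*(k + 4)*(k + 7)*(k**2 + 14*k + 63)/(90*(3*k + 13)), so s_k = R(k)·t_k = k*(-k**2 - 14*k - 63)/(30*(k**3 + 14*k**2 + 63*k + 90)).
s_(k+1) − s_k = 3*(-3*k - 13)/(k**5 + 25*k**4 + 245*k**3 + 1175*k**2 + 2754*k + 2520) = t_k.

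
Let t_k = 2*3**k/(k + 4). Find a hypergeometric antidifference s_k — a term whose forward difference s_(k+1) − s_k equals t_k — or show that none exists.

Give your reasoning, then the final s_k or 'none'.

none (Gosper's algorithm certifies no s_k)

The ratio is 3*(k + 4)/(k + 5).
A = 3*k + 12, B = k + 5, C = 1.
Key eq: (3*k + 12)·f(k+1) = (k + 4)·f(k) + (1).
Degrees (1,1,0) ⇒ d ≤ -1.
Negative degree bound (-1): no f exists, t_k not Gosper-summable.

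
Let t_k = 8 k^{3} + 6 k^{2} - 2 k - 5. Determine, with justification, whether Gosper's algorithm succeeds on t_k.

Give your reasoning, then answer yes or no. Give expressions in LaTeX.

Yes. s_k = k \left(2 k^{3} - 2 k^{2} - 2 k - 3\right).

Step 1: r(k) = (8*k**3 + 30*k**2 + 34*k + 7)/(8*k**3 + 6*k**2 - 2*k - 5).
A = 1, B = 1, C = k**3 + 3*k**2/4 - k/4 - 5/8.
f must satisfy (1)·f(k+1) − (1)·f(k) = k**3 + 3*k**2/4 - k/4 - 5/8.
deg f ≤ 4 (via 0,0,3).
Solving with deg f ≤ 4: f(k) = k*(2*k**3 - 2*k**2 - 2*k - 3)/8.
So s_k = (B(k−1)f/C)·t_k = (k*(2*k**3 - 2*k**2 - 2*k - 3)/(8*k**3 + 6*k**2 - 2*k - 5))·t_k = k*(2*k**3 - 2*k**2 - 2*k - 3).
s_(k+1) − s_k = 8*k**3 + 6*k**2 - 2*k - 5 = t_k.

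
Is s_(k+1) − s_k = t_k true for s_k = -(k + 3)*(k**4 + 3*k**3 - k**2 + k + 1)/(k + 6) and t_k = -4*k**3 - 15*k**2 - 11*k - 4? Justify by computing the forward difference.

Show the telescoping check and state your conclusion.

Invalid: residual 3*(3*k**4 + 36*k**3 + 102*k**2 + 69*k + 23)/(k**2 + 13*k + 42) ≠ 0.

s_(k+1) = -(k + 4)*(k + (k + 1)**4 + 3*(k + 1)**3 - (k + 1)**2 + 2)/(k + 7)
s_(k+1) − s_k = (-4*k**5 - 58*k**4 - 266*k**3 - 471*k**2 - 307*k - 99)/(k**2 + 13*k + 42)
(s_(k+1) − s_k) − t_k = 3*(3*k**4 + 36*k**3 + 102*k**2 + 69*k + 23)/(k**2 + 13*k + 42)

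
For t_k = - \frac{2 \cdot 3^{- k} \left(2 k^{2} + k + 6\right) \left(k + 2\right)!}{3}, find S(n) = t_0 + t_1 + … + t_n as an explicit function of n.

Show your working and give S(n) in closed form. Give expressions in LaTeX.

t_(k+1)/t_k = (k + 3)*(k + 2*(k + 1)**2 + 7)/(3*(2*k**2 + k + 6)).
So A=k/3 + 1 and B=1, with C=k**2 + k/2 + 3.
Solve (k/3 + 1)·f(k+1) − (1)·f(k) = k**2 + k/2 + 3.
d = 1 from the (1,0,2) case.
Coefficient equations give f(k) = 3*(2*k - 1)/2.
So s_k = (B(k−1)f/C)·t_k = (3*(2*k - 1)/(2*k**2 + k + 6))·t_k = -2*(2*k - 1)*factorial(k + 2)/3**k.
Check: Δs_k = -2*(2*k**2 + k + 6)*factorial(k + 2)/(3*3**k). ✓
Telescope: S(n) = s_(n+1) − s_(0) = -2*3**(-n - 1)*(2*n + 1)*factorial(n + 3) − (4) = -4 - 4*n*factorial(n + 3)/(3*3**n) - 2*factorial(n + 3)/(3*3**n).

S(n) = -4 - \frac{4 \cdot 3^{- n} n \left(n + 3\right)!}{3} - \frac{2 \cdot 3^{- n} \left(n + 3\right)!}{3}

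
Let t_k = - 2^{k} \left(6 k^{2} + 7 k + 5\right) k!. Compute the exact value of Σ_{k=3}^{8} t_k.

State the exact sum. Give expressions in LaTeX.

Σ = -4830658176

Ratio r(k) = 2*(6*k**3 + 25*k**2 + 37*k + 18)/(6*k**2 + 7*k + 5).
Gosper form: A/B · C(k+1)/C(k) with A=2*k + 2, B=1, C=k**2 + 7*k/6 + 5/6.
Solve (2*k + 2)·f(k+1) − (1)·f(k) = k**2 + 7*k/6 + 5/6.
deg f ≤ 1 (via 1,0,2).
Solving with deg f ≤ 1: f(k) = (3*k - 1)/6.
So s_k = (B(k−1)f/C)·t_k = ((3*k - 1)/(6*k**2 + 7*k + 5))·t_k = -2**k*(3*k - 1)*factorial(k).
Check: Δs_k = -2**k*(6*k**2 + 7*k + 5)*factorial(k). ✓
Sum = s_(9) − s_(3); s_(9) = -4830658560, s_(3) = -384 ⇒ -4830658176.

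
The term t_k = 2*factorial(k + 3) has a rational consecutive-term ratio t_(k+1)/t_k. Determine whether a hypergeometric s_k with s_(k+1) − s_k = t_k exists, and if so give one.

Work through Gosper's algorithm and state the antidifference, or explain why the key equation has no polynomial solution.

none — t_k is not Gosper-summable

Ratio r(k) = k + 4.
So A=k + 4 and B=1, with C=1.
Need (k + 4)·f(k+1) − (1)·f(k) = 1.
Degrees (1,0,0) ⇒ d ≤ -1.
d = -1 < 0 ⇒ no nonzero polynomial f; not summable.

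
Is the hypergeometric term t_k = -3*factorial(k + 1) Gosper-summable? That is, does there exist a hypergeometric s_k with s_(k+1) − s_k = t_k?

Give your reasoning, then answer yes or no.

No; the degree bound rules out any f.

The ratio is k + 2.
Gosper form: A/B · C(k+1)/C(k) with A=k + 2, B=1, C=1.
Solve (k + 2)·f(k+1) − (1)·f(k) = 1.
deg f ≤ -1 (via 1,0,0).
Negative degree bound (-1): no f exists, t_k not Gosper-summable.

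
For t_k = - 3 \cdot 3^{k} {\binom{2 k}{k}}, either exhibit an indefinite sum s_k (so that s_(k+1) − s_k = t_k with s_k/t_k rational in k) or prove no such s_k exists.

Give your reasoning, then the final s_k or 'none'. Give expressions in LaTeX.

none (Gosper's algorithm certifies no s_k)

Step 1: r(k) = 6*(2*k + 1)/(k + 1).
Factor: A=12*k + 6; B=k + 1; C=1.
Solve (12*k + 6)·f(k+1) − (k)·f(k) = 1.
Degrees (1,1,0) ⇒ d ≤ -1.
d = -1 < 0 ⇒ no nonzero polynomial f; not summable.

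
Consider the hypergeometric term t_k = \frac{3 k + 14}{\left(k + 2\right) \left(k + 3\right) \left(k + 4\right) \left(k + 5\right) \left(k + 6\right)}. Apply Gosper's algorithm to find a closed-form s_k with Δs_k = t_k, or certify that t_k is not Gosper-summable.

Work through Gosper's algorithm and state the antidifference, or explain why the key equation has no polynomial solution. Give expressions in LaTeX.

s_k = \frac{k \left(k^{2} + 10 k + 31\right)}{30 \left(k^{3} + 10 k^{2} + 31 k + 30\right)}

t_(k+1)/t_k = (k + 2)*(3*k + 17)/((k + 7)*(3*k + 14)).
Normal form (A,B,C) = (k + 2, k + 7, k + 14/3).
Key eq: (k + 2)·f(k+1) = (k + 6)·f(k) + (k + 14/3).
d = 4 from the (1,1,1) case.
Match coefficients ⇒ f(k) = k*(k + 4)*(k**2 + 10*k + 31)/90.
R(k) = B(k−1)·f(k)/C(k) = k*(k + 4)*(k + 6)*(k**2 + 10*k + 31)/(30*(3*k + 14)); s_k = R·t_k = k*(k**2 + 10*k + 31)/(30*(k**3 + 10*k**2 + 31*k + 30)).
Verify: (3*k + 14)/(k**5 + 20*k**4 + 155*k**3 + 580*k**2 + 1044*k + 720) matches t_k.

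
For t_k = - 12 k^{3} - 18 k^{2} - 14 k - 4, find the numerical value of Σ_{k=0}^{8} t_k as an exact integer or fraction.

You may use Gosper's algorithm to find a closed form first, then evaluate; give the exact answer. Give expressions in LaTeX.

Σ = -19764

t_(k+1)/t_k = (6*k**3 + 27*k**2 + 43*k + 24)/(6*k**3 + 9*k**2 + 7*k + 2).
Gosper form: A/B · C(k+1)/C(k) with A=1, B=1, C=k**3 + 3*k**2/2 + 7*k/6 + 1/3.
f must satisfy (1)·f(k+1) − (1)·f(k) = k**3 + 3*k**2/2 + 7*k/6 + 1/3.
d = 4 from the (0,0,3) case.
A polynomial solution: f(k) = k**2*(3*k**2 + 1)/12.
R(k) = B(k−1)·f(k)/C(k) = k**2*(3*k**2 + 1)/(2*(2*k + 1)*(3*k**2 + 3*k + 2)); s_k = R·t_k = -3*k**4 - k**2.
Verify: -12*k**3 - 18*k**2 - 14*k - 4 matches t_k.
Sum = s_(9) − s_(0); s_(9) = -19764, s_(0) = 0 ⇒ -19764.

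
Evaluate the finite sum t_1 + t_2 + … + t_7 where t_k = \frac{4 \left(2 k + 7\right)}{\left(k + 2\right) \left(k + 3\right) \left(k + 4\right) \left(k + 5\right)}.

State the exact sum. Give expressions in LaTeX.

Σ = 7/30

t_(k+1)/t_k = (k + 2)*(2*k + 9)/((k + 6)*(2*k + 7)).
Factor: A=k + 2; B=k + 6; C=k + 7/2.
Need (k + 2)·f(k+1) − (k + 5)·f(k) = k + 7/2.
deg f ≤ 3 (via 1,1,1).
Coefficient equations give f(k) = k*(k + 3)*(k + 6)/16.
Then R = B(k−1)f/C = k*(k + 3)*(k + 5)*(k + 6)/(8*(2*k + 7)), so s_k = R(k)·t_k = k*(k + 6)/(2*(k**2 + 6*k + 8)).
s_(k+1) − s_k = 4*(2*k + 7)/(k**4 + 14*k**3 + 71*k**2 + 154*k + 120) = t_k.
Σ_(k=1)^(7) t_k = s_(8) − s_(1) = 7/15 − (7/30) = 7/30.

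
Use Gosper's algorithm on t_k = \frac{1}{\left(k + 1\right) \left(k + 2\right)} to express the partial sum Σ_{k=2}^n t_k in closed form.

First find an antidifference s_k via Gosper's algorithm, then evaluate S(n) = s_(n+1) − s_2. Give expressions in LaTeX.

Ratio r(k) = (k + 1)/(k + 3).
So A=k + 1 and B=k + 3, with C=1.
Need (k + 1)·f(k+1) − (k + 2)·f(k) = 1.
Bound: deg f ≤ 1.
Match coefficients ⇒ f(k) = k.
Then R = B(k−1)f/C = k*(k + 2), so s_k = R(k)·t_k = k/(k + 1).
Check: Δs_k = 1/(k**2 + 3*k + 2). ✓
Telescope: S(n) = s_(n+1) − s_(2) = (n + 1)/(n + 2) − (2/3) = (n - 1)/(3*(n + 2)).

S(n) = \frac{n - 1}{3 \left(n + 2\right)}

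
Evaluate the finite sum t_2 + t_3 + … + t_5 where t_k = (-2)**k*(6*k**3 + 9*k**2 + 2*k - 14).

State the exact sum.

The ratio is 2*(-6*k**3 - 27*k**2 - 38*k - 3)/(6*k**3 + 9*k**2 + 2*k - 14).
A = -2, B = 1, C = k**3 + 3*k**2/2 + k/3 - 7/3.
Key eq: (-2)·f(k+1) = (1)·f(k) + (k**3 + 3*k**2/2 + k/3 - 7/3).
d = 3 from the (0,0,3) case.
Coefficient equations give f(k) = -(2*k**3 - k**2 - 2*k - 4)/6.
R(k) = B(k−1)·f(k)/C(k) = -(2*k**3 - k**2 - 2*k - 4)/(6*k**3 + 9*k**2 + 2*k - 14); s_k = R·t_k = (-2)**k*(-2*k**3 + k**2 + 2*k + 4).
Check: Δs_k = (-2)**k*(6*k**3 + 9*k**2 + 2*k - 14). ✓
Sum = s_(6) − s_(2); s_(6) = -24320, s_(2) = -16 ⇒ -24304.

Σ = -24304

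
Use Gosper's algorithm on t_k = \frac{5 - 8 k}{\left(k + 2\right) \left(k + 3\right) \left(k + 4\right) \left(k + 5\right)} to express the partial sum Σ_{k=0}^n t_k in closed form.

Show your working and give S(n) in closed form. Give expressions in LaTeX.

S(n) = \frac{- n^{3} - 12 n^{2} + 49 n + 60}{24 \left(n^{3} + 12 n^{2} + 47 n + 60\right)}

Step 1: r(k) = (k + 2)*(8*k + 3)/((k + 6)*(8*k - 5)).
A = k + 2, B = k + 6, C = k - 5/8.
Solve (k + 2)·f(k+1) − (k + 5)·f(k) = k - 5/8.
d = 3 from the (1,1,1) case.
Coefficient equations give f(k) = k*(k - 5)*(k + 14)/192.
Get s_k = R·t_k = k*(-k**2 - 9*k + 70)/(24*(k + 2)*(k + 3)*(k + 4)) with R(k) = B(k−1)f(k)/C(k) = k*(k - 5)*(k + 5)*(k + 14)/(24*(8*k - 5)).
Check: Δs_k = (5 - 8*k)/(k**4 + 14*k**3 + 71*k**2 + 154*k + 120). ✓
Σ_(k=0)^n t_k = s_(n+1) − s_(0) = ((-n**3 - 12*n**2 + 49*n + 60)/(24*(n**3 + 12*n**2 + 47*n + 60))) − (0), i.e. (-n**3 - 12*n**2 + 49*n + 60)/(24*(n**3 + 12*n**2 + 47*n + 60)).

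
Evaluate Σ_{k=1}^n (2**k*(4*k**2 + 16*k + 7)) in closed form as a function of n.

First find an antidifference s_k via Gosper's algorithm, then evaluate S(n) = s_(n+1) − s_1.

t_(k+1)/t_k = 2*(4*k**2 + 24*k + 27)/(4*k**2 + 16*k + 7).
So A=2 and B=1, with C=k**2 + 4*k + 7/4.
f must satisfy (2)·f(k+1) − (1)·f(k) = k**2 + 4*k + 7/4.
Bound: deg f ≤ 2.
A polynomial solution: f(k) = (2*k - 1)*(2*k + 1)/4.
R(k) = B(k−1)·f(k)/C(k) = (2*k - 1)/(2*k + 7); s_k = R·t_k = 2**k*(4*k**2 - 1).
Check: Δs_k = 2**k*(4*k**2 + 16*k + 7). ✓
Σ_(k=1)^n t_k = s_(n+1) − s_(1) = (2**(n + 1)*(4*n**2 + 8*n + 3)) − (6), i.e. 8*2**n*n**2 + 16*2**n*n + 6*2**n - 6.

S(n) = 8*2**n*n**2 + 16*2**n*n + 6*2**n - 6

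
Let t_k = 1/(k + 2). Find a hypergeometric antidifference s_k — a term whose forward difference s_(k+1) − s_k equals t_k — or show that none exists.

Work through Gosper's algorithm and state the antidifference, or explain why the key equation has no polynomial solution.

no hypergeometric antidifference exists

r(k) = (k + 2)/(k + 3) after simplifying.
A = k + 2, B = k + 3, C = 1.
Solve (k + 2)·f(k+1) − (k + 2)·f(k) = 1.
d = 0 from the (1,1,0) case.
f = c0 ⇒ A·f(k+1) − B(k−1)·f(k) − C = -1. The system {-1 = 0} is inconsistent; no antidifference.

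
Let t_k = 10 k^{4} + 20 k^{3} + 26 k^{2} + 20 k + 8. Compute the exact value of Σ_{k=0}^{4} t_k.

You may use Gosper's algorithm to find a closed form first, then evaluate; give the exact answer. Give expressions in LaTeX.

Ratio r(k) = (5*k**4 + 30*k**3 + 73*k**2 + 86*k + 42)/(5*k**4 + 10*k**3 + 13*k**2 + 10*k + 4).
Normal form (A,B,C) = (1, 1, k**4 + 2*k**3 + 13*k**2/5 + 2*k + 4/5).
Key eq: (1)·f(k+1) = (1)·f(k) + (k**4 + 2*k**3 + 13*k**2/5 + 2*k + 4/5).
deg f ≤ 5 (via 0,0,4).
Coefficient equations give f(k) = k*(k**4 + k**2 + k + 1)/5.
So s_k = (B(k−1)f/C)·t_k = (k*(k**4 + k**2 + k + 1)/(5*k**4 + 10*k**3 + 13*k**2 + 10*k + 4))·t_k = 2*k*(k**4 + k**2 + k + 1).
Δs = 10*k**4 + 20*k**3 + 26*k**2 + 20*k + 8, as required.
Evaluate s at k=5 and k=0: 6560 and 0; difference 6560.

Σ = 6560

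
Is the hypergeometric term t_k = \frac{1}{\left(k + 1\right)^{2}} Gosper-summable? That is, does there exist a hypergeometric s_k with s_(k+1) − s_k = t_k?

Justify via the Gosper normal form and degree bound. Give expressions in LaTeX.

No; the coefficient equations for f are inconsistent.

Step 1: r(k) = (k + 1)**2/(k + 2)**2.
So A=k**2 + 2*k + 1 and B=k**2 + 4*k + 4, with C=1.
Key eq: (k**2 + 2*k + 1)·f(k+1) = (k**2 + 2*k + 1)·f(k) + (1).
From deg A=2, deg B=2, deg C=0: d=0.
f = c0 ⇒ A·f(k+1) − B(k−1)·f(k) − C = -1. The system {-1 = 0} is inconsistent; no antidifference.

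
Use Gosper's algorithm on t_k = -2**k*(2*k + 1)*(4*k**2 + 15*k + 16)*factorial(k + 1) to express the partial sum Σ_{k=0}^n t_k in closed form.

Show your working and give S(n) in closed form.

S(n) = -8*2**n*n**4*factorial(n) - 46*2**n*n**3*factorial(n) - 88*2**n*n**2*factorial(n) - 62*2**n*n*factorial(n) - 12*2**n*factorial(n) - 4

Ratio r(k) = 2*(8*k**4 + 74*k**3 + 255*k**2 + 383*k + 210)/(8*k**3 + 34*k**2 + 47*k + 16).
Normal form (A,B,C) = (2*k + 4, 1, k**3 + 17*k**2/4 + 47*k/8 + 2).
Need (2*k + 4)·f(k+1) − (1)·f(k) = k**3 + 17*k**2/4 + 47*k/8 + 2.
From deg A=1, deg B=0, deg C=3: d=2.
Match coefficients ⇒ f(k) = (4*k**2 + 3*k - 4)/8.
Certificate R = B(k−1)f/C = (4*k**2 + 3*k - 4)/((2*k + 1)*(4*k**2 + 15*k + 16)) gives s_k = -2**k*(4*k**2 + 3*k - 4)*factorial(k + 1).
Check: Δs_k = -2**k*(2*k + 1)*(4*k**2 + 15*k + 16)*factorial(k + 1). ✓
s_(n+1) = -2**(n + 1)*(4*n**2 + 11*n + 3)*factorial(n + 2) and s_(0) = 4, so S(n) = -8*2**n*n**4*factorial(n) - 46*2**n*n**3*factorial(n) - 88*2**n*n**2*factorial(n) - 62*2**n*n*factorial(n) - 12*2**n*factorial(n) - 4.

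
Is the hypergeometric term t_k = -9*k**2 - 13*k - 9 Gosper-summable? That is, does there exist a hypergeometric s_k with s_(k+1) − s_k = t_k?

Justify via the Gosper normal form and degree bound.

Yes. s_k = k*(-3*k**2 - 2*k - 4).

The ratio is (9*k**2 + 31*k + 31)/(9*k**2 + 13*k + 9).
Take A(k)=1, B(k)=1, C(k)=k**2 + 13*k/9 + 1.
Solve (1)·f(k+1) − (1)·f(k) = k**2 + 13*k/9 + 1.
Degrees (0,0,2) ⇒ d ≤ 3.
Coefficient equations give f(k) = k*(3*k**2 + 2*k + 4)/9.
Get s_k = R·t_k = k*(-3*k**2 - 2*k - 4) with R(k) = B(k−1)f(k)/C(k) = k*(3*k**2 + 2*k + 4)/(9*k**2 + 13*k + 9).
s_(k+1) − s_k = -9*k**2 - 13*k - 9 = t_k.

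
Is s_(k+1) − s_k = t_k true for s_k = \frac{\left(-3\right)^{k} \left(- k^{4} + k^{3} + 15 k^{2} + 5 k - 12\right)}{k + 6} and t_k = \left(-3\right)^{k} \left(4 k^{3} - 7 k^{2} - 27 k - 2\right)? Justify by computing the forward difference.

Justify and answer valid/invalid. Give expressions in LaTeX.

s_(k+1) = (-3)**(k + 1)*(-k**4 - 3*k**3 + 12*k**2 + 34*k + 8)/(k + 7)
s_(k+1) − s_k = (-3)**k*(4*k**5 + 33*k**4 - 4*k**3 - 428*k**2 - 659*k - 60)/(k**2 + 13*k + 42)
(s_(k+1) − s_k) − t_k = (-3)**(k + 1)*(4*k**4 + 18*k**3 - 73*k**2 - 167*k - 8)/(k**2 + 13*k + 42)

Invalid: residual \frac{\left(-3\right)^{k + 1} \left(4 k^{4} + 18 k^{3} - 73 k^{2} - 167 k - 8\right)}{k^{2} + 13 k + 42} ≠ 0.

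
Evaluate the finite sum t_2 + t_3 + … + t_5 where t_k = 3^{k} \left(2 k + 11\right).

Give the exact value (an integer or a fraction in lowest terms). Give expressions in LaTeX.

r(k) = 3*(2*k + 13)/(2*k + 11) after simplifying.
So A=3 and B=1, with C=k + 11/2.
Need (3)·f(k+1) − (1)·f(k) = k + 11/2.
Degrees (0,0,1) ⇒ d ≤ 1.
A polynomial solution: f(k) = (k + 4)/2.
Certificate R = B(k−1)f/C = (k + 4)/(2*k + 11) gives s_k = 3**k*(k + 4).
s_(k+1) − s_k = 3**k*(2*k + 11) = t_k.
Sum = s_(6) − s_(2); s_(6) = 7290, s_(2) = 54 ⇒ 7236.

Σ = 7236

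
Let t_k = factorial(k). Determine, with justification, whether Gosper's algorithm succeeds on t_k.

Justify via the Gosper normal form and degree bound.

No — negative degree bound, so no certificate f.

Ratio r(k) = k + 1.
Gosper form: A/B · C(k+1)/C(k) with A=k + 1, B=1, C=1.
Need (k + 1)·f(k+1) − (1)·f(k) = 1.
deg f ≤ -1 (via 1,0,0).
d = -1 < 0 ⇒ no nonzero polynomial f; not summable.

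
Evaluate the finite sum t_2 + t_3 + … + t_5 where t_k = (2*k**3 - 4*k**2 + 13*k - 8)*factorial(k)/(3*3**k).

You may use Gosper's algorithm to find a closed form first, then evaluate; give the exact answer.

Ratio r(k) = (2*k**4 + 4*k**3 + 13*k**2 + 14*k + 3)/(3*(2*k**3 - 4*k**2 + 13*k - 8)).
Normal form (A,B,C) = (k/3 + 1/3, 1, k**3 - 2*k**2 + 13*k/2 - 4).
Solve (k/3 + 1/3)·f(k+1) − (1)·f(k) = k**3 - 2*k**2 + 13*k/2 - 4.
deg f ≤ 2 (via 1,0,3).
Solve for f: f(k) = 3*(2*k**2 - 4*k + 3)/2 (degree 2 ≤ 2).
R(k) = B(k−1)·f(k)/C(k) = 3*(2*k**2 - 4*k + 3)/(2*k**3 - 4*k**2 + 13*k - 8); s_k = R·t_k = (2*k**2 - 4*k + 3)*factorial(k)/3**k.
Δs = (2*k**3 - 4*k**2 + 13*k - 8)*factorial(k)/(3*3**k), as required.
Telescoping: Σ = s_(6) − s_(2) = 1360/27 − (2/3) = 1342/27.

Σ = 1342/27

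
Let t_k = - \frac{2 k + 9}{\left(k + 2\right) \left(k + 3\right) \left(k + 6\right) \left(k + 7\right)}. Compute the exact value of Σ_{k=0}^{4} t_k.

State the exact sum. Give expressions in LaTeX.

Σ = -65/924

The ratio is (k + 2)*(k + 6)*(2*k + 11)/((k + 4)*(k + 8)*(2*k + 9)).
A = k + 2, B = k + 8, C = k**3 + 27*k**2/2 + 121*k/2 + 90.
Set up (k + 2)·f(k+1) − (k + 7)·f(k) − (k**3 + 27*k**2/2 + 121*k/2 + 90) = 0.
deg f ≤ 5 (via 1,1,3).
Coefficient equations give f(k) = k*(k + 3)*(k + 4)*(k + 5)*(k + 8)/24.
R(k) = B(k−1)·f(k)/C(k) = k*(k + 3)*(k + 7)*(k + 8)/(12*(2*k + 9)); s_k = R·t_k = k*(-k - 8)/(12*(k**2 + 8*k + 12)).
Verify: (-2*k - 9)/(k**4 + 18*k**3 + 113*k**2 + 288*k + 252) matches t_k.
Sum = s_(5) − s_(0); s_(5) = -65/924, s_(0) = 0 ⇒ -65/924.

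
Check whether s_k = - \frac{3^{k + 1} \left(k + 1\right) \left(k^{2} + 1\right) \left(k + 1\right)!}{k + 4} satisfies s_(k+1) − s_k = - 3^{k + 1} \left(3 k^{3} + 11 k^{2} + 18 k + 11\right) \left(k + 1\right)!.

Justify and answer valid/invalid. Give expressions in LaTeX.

s_(k+1) = -3**(k + 2)*(k + 2)*(k**2 + 2*k + 2)*factorial(k + 2)/(k + 5)
s_(k+1) − s_k = -3**(k + 1)*(3*k**5 + 29*k**4 + 108*k**3 + 210*k**2 + 210*k + 91)*factorial(k + 1)/((k + 4)*(k + 5))
(s_(k+1) − s_k) − t_k = 3**(k + 2)*(3*k**4 + 23*k**3 + 61*k**2 + 83*k + 43)*factorial(k + 1)/((k + 4)*(k + 5))

Invalid: residual \frac{3^{k + 2} \left(3 k^{4} + 23 k^{3} + 61 k^{2} + 83 k + 43\right) \left(k + 1\right)!}{\left(k + 4\right) \left(k + 5\right)} ≠ 0.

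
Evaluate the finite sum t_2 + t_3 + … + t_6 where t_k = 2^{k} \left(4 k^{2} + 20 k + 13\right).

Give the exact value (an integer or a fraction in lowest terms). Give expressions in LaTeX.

The ratio is 2*(4*k**2 + 28*k + 37)/(4*k**2 + 20*k + 13).
Gosper form: A/B · C(k+1)/C(k) with A=2, B=1, C=k**2 + 5*k + 13/4.
Need (2)·f(k+1) − (1)·f(k) = k**2 + 5*k + 13/4.
Degrees (0,0,2) ⇒ d ≤ 2.
A polynomial solution: f(k) = (2*k - 1)*(2*k + 3)/4.
Certificate R = B(k−1)f/C = (2*k - 1)*(2*k + 3)/(4*k**2 + 20*k + 13) gives s_k = 2**k*(4*k**2 + 4*k - 3).
s_(k+1) − s_k = 2**k*(4*k**2 + 20*k + 13) = t_k.
Evaluate s at k=7 and k=2: 28288 and 84; difference 28204.

Σ = 28204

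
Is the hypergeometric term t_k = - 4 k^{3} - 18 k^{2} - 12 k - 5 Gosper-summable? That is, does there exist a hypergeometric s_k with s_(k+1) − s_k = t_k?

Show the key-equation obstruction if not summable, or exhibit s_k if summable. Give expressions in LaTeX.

Yes. s_k = k \left(- k^{3} - 4 k^{2} + 2 k - 2\right).

Compute t_(k+1)/t_k: get (4*k**3 + 30*k**2 + 60*k + 39)/(4*k**3 + 18*k**2 + 12*k + 5).
So A=1 and B=1, with C=k**3 + 9*k**2/2 + 3*k + 5/4.
f must satisfy (1)·f(k+1) − (1)·f(k) = k**3 + 9*k**2/2 + 3*k + 5/4.
Bound: deg f ≤ 4.
Coefficient equations give f(k) = k*(k**3 + 4*k**2 - 2*k + 2)/4.
Get s_k = R·t_k = k*(-k**3 - 4*k**2 + 2*k - 2) with R(k) = B(k−1)f(k)/C(k) = k*(k**3 + 4*k**2 - 2*k + 2)/(4*k**3 + 18*k**2 + 12*k + 5).
Check: Δs_k = -4*k**3 - 18*k**2 - 12*k - 5. ✓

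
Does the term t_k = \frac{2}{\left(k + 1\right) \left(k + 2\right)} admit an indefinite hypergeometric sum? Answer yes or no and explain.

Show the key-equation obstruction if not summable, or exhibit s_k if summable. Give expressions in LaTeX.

Compute t_(k+1)/t_k: get (k + 1)/(k + 3).
Take A(k)=k + 1, B(k)=k + 3, C(k)=1.
Solve (k + 1)·f(k+1) − (k + 2)·f(k) = 1.
deg f ≤ 1 (via 1,1,0).
Coefficient equations give f(k) = k.
Then R = B(k−1)f/C = k*(k + 2), so s_k = R(k)·t_k = 2*k/(k + 1).
s_(k+1) − s_k = 2/(k**2 + 3*k + 2) = t_k.

Yes. s_k = \frac{2 k}{k + 1}.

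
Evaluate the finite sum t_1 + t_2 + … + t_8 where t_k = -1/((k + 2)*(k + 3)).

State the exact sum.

r(k) = (k + 2)/(k + 4) after simplifying.
Factor: A=k + 2; B=k + 4; C=1.
Need (k + 2)·f(k+1) − (k + 3)·f(k) = 1.
Bound: deg f ≤ 1.
Coefficient equations give f(k) = k/2.
Certificate R = B(k−1)f/C = k*(k + 3)/2 gives s_k = -k/(2*k + 4).
Δs = -1/(k**2 + 5*k + 6), as required.
Telescoping: Σ = s_(9) − s_(1) = -9/22 − (-1/6) = -8/33.

Σ = -8/33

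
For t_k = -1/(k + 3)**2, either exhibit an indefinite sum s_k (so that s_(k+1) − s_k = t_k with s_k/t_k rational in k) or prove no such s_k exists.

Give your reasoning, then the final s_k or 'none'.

Step 1: r(k) = (k + 3)**2/(k + 4)**2.
So A=k**2 + 6*k + 9 and B=k**2 + 8*k + 16, with C=1.
Need (k**2 + 6*k + 9)·f(k+1) − (k**2 + 6*k + 9)·f(k) = 1.
From deg A=2, deg B=2, deg C=0: d=0.
Put f(k) = c0: A·f(k+1) − B(k−1)·f(k) − C = -1; need -1 = 0 — inconsistent ⇒ no f, not summable.

not Gosper-summable; s_k does not exist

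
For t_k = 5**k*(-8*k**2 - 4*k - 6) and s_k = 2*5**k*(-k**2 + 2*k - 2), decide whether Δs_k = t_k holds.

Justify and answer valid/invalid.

valid (s_(k+1) − s_k reduces to t_k)

s_(k+1) = 10*5**k*(-k**2 - 1)
s_(k+1) − s_k = 5**k*(-8*k**2 - 4*k - 6)
(s_(k+1) − s_k) − t_k = 0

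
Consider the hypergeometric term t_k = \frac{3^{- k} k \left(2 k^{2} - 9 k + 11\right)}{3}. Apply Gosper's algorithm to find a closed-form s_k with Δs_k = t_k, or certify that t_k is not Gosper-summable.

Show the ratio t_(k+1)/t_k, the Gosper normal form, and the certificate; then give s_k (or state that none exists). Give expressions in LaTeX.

Ratio r(k) = (2*k**3 - 3*k**2 - k + 4)/(3*k*(2*k**2 - 9*k + 11)).
A = 1/3, B = 1, C = k**3 - 9*k**2/2 + 11*k/2.
Solve (1/3)·f(k+1) − (1)·f(k) = k**3 - 9*k**2/2 + 11*k/2.
From deg A=0, deg B=0, deg C=3: d=3.
A polynomial solution: f(k) = -3*(k**3 - 3*k**2 + 4*k + 1)/2.
Certificate R = B(k−1)f/C = -3*(k**3 - 3*k**2 + 4*k + 1)/(k*(2*k**2 - 9*k + 11)) gives s_k = (-k**3 + 3*k**2 - 4*k - 1)/3**k.
Check: Δs_k = k*(2*k**2 - 9*k + 11)/(3*3**k). ✓

s_k = 3^{- k} \left(- k^{3} + 3 k^{2} - 4 k - 1\right)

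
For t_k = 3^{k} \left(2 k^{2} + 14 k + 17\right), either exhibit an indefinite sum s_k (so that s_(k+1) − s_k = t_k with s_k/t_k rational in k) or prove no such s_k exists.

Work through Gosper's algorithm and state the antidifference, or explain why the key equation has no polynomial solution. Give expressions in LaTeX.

Compute t_(k+1)/t_k: get 3*(2*k**2 + 18*k + 33)/(2*k**2 + 14*k + 17).
Normal form (A,B,C) = (3, 1, k**2 + 7*k + 17/2).
Key eq: (3)·f(k+1) = (1)·f(k) + (k**2 + 7*k + 17/2).
deg f ≤ 2 (via 0,0,2).
A polynomial solution: f(k) = (k**2 + 4*k + 1)/2.
Get s_k = R·t_k = 3**k*(k**2 + 4*k + 1) with R(k) = B(k−1)f(k)/C(k) = (k**2 + 4*k + 1)/(2*k**2 + 14*k + 17).
Δs = 3**k*(2*k**2 + 14*k + 17), as required.

s_k = 3^{k} \left(k^{2} + 4 k + 1\right)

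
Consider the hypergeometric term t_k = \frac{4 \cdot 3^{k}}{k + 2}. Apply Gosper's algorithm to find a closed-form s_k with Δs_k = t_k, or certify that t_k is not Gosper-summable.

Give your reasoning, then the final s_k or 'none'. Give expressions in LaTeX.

Compute t_(k+1)/t_k: get 3*(k + 2)/(k + 3).
A = 3*k + 6, B = k + 3, C = 1.
Need (3*k + 6)·f(k+1) − (k + 2)·f(k) = 1.
Bound: deg f ≤ -1.
deg f ≤ -1 is impossible — no certificate.

none (Gosper's algorithm certifies no s_k)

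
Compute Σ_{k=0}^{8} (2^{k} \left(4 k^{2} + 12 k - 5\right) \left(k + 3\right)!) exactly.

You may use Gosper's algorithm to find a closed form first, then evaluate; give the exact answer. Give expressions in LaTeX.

Σ = 3678732288018

Compute t_(k+1)/t_k: get 2*(4*k**3 + 36*k**2 + 91*k + 44)/(4*k**2 + 12*k - 5).
A = 2*k + 8, B = 1, C = k**2 + 3*k - 5/4.
Key eq: (2*k + 8)·f(k+1) = (1)·f(k) + (k**2 + 3*k - 5/4).
Bound: deg f ≤ 1.
Solve for f: f(k) = (2*k - 3)/4 (degree 1 ≤ 1).
R(k) = B(k−1)·f(k)/C(k) = (2*k - 3)/(4*k**2 + 12*k - 5); s_k = R·t_k = 2**k*(2*k - 3)*factorial(k + 3).
Δs = 2**k*(4*k**2 + 12*k - 5)*factorial(k + 3), as required.
Sum = s_(9) − s_(0); s_(9) = 3678732288000, s_(0) = -18 ⇒ 3678732288018.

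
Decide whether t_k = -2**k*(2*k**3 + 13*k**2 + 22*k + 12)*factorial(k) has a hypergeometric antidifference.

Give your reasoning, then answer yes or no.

Yes. s_k = -2**k*(k**2 + 4*k + 2)*factorial(k).

Ratio r(k) = 2*(2*k**4 + 21*k**3 + 73*k**2 + 103*k + 49)/(2*k**3 + 13*k**2 + 22*k + 12).
Gosper form: A/B · C(k+1)/C(k) with A=2*k + 2, B=1, C=k**3 + 13*k**2/2 + 11*k + 6.
f must satisfy (2*k + 2)·f(k+1) − (1)·f(k) = k**3 + 13*k**2/2 + 11*k + 6.
d = 2 from the (1,0,3) case.
A polynomial solution: f(k) = (k**2 + 4*k + 2)/2.
R(k) = B(k−1)·f(k)/C(k) = (k**2 + 4*k + 2)/(2*k**3 + 13*k**2 + 22*k + 12); s_k = R·t_k = -2**k*(k**2 + 4*k + 2)*factorial(k).
Verify: -2**k*(2*k**3 + 13*k**2 + 22*k + 12)*factorial(k) matches t_k.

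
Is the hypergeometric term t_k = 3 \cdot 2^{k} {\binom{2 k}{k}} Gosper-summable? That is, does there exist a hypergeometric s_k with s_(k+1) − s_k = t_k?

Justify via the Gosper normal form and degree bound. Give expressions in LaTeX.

The ratio is 4*(2*k + 1)/(k + 1).
So A=8*k + 4 and B=k + 1, with C=1.
Key eq: (8*k + 4)·f(k+1) = (k)·f(k) + (1).
From deg A=1, deg B=1, deg C=0: d=-1.
Bound -1 < 0, so the key equation has no polynomial solution.

No — negative degree bound, so no certificate f.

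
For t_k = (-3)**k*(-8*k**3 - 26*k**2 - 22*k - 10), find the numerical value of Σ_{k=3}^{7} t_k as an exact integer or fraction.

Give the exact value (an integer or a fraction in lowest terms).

Σ = 7461666

The ratio is 3*(-4*k**3 - 25*k**2 - 49*k - 33)/(4*k**3 + 13*k**2 + 11*k + 5).
Take A(k)=-3, B(k)=1, C(k)=k**3 + 13*k**2/4 + 11*k/4 + 5/4.
Key eq: (-3)·f(k+1) = (1)·f(k) + (k**3 + 13*k**2/4 + 11*k/4 + 5/4).
Degrees (0,0,3) ⇒ d ≤ 3.
Solve for f: f(k) = -(2*k**3 + 2*k**2 - 2*k + 1)/8 (degree 3 ≤ 3).
Certificate R = B(k−1)f/C = -(2*k**3 + 2*k**2 - 2*k + 1)/(2*(4*k**3 + 13*k**2 + 11*k + 5)) gives s_k = (-3)**k*(2*k**3 + 2*k**2 - 2*k + 1).
Verify: (-3)**k*(-8*k**3 - 26*k**2 - 22*k - 10) matches t_k.
Sum = s_(8) − s_(3); s_(8) = 7459857, s_(3) = -1809 ⇒ 7461666.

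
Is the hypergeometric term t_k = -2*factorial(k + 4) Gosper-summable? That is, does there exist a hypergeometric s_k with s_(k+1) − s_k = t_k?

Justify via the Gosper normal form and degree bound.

The ratio is k + 5.
So A=k + 5 and B=1, with C=1.
Solve (k + 5)·f(k+1) − (1)·f(k) = 1.
Degrees (1,0,0) ⇒ d ≤ -1.
Negative degree bound (-1): no f exists, t_k not Gosper-summable.

No — negative degree bound, so no certificate f.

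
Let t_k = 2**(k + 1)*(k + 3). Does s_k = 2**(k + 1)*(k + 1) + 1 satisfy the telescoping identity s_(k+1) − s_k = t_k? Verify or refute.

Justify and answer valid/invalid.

s_(k+1) = 2**(k + 2)*(k + 2) + 1
s_(k+1) − s_k = 2**(k + 1)*(k + 3)
(s_(k+1) − s_k) − t_k = 0

Valid: the claim telescopes to t_k.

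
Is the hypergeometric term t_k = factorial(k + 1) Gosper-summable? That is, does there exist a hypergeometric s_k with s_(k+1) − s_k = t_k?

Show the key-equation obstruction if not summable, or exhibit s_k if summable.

No; the degree bound rules out any f.

r(k) = k + 2 after simplifying.
Normal form (A,B,C) = (k + 2, 1, 1).
Set up (k + 2)·f(k+1) − (1)·f(k) − (1) = 0.
From deg A=1, deg B=0, deg C=0: d=-1.
Negative degree bound (-1): no f exists, t_k not Gosper-summable.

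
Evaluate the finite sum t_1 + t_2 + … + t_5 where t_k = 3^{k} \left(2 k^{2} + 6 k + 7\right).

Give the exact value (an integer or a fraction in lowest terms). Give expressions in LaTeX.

r(k) = 3*(2*k**2 + 10*k + 15)/(2*k**2 + 6*k + 7) after simplifying.
Normal form (A,B,C) = (3, 1, k**2 + 3*k + 7/2).
Key eq: (3)·f(k+1) = (1)·f(k) + (k**2 + 3*k + 7/2).
Bound: deg f ≤ 2.
Coefficient equations give f(k) = (k**2 + 2)/2.
Then R = B(k−1)f/C = (k**2 + 2)/(2*k**2 + 6*k + 7), so s_k = R(k)·t_k = 3**k*(k**2 + 2).
s_(k+1) − s_k = 3**k*(2*k**2 + 6*k + 7) = t_k.
Evaluate s at k=6 and k=1: 27702 and 9; difference 27693.

Σ = 27693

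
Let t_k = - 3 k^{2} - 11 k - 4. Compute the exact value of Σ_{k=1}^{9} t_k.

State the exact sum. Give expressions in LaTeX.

Σ = -1386

Step 1: r(k) = (3*k**2 + 17*k + 18)/(3*k**2 + 11*k + 4).
A = 1, B = 1, C = k**2 + 11*k/3 + 4/3.
Set up (1)·f(k+1) − (1)·f(k) − (k**2 + 11*k/3 + 4/3) = 0.
d = 3 from the (0,0,2) case.
Coefficient equations give f(k) = k*(k**2 + 4*k - 1)/3.
R(k) = B(k−1)·f(k)/C(k) = k*(k**2 + 4*k - 1)/(3*k**2 + 11*k + 4); s_k = R·t_k = k*(-k**2 - 4*k + 1).
Δs = -3*k**2 - 11*k - 4, as required.
Sum = s_(10) − s_(1); s_(10) = -1390, s_(1) = -4 ⇒ -1386.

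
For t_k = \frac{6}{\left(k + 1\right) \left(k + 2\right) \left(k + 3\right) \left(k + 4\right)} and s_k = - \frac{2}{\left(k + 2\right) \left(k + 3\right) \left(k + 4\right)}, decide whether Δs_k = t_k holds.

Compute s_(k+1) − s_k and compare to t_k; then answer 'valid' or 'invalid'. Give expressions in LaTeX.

s_(k+1) = -2/((k + 3)*(k + 4)*(k + 5))
s_(k+1) − s_k = 6/((k + 2)*(k + 3)*(k + 4)*(k + 5))
(s_(k+1) − s_k) − t_k = -24/((k + 1)*(k + 2)*(k + 3)*(k + 4)*(k + 5))

Invalid: residual - \frac{24}{k^{5} + 15 k^{4} + 85 k^{3} + 225 k^{2} + 274 k + 120} ≠ 0.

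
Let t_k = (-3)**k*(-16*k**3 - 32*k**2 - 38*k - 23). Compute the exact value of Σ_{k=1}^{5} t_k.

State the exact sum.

Σ = 613839

Compute t_(k+1)/t_k: get 3*(-16*k**3 - 80*k**2 - 150*k - 109)/(16*k**3 + 32*k**2 + 38*k + 23).
So A=-3 and B=1, with C=k**3 + 2*k**2 + 19*k/8 + 23/16.
Key eq: (-3)·f(k+1) = (1)·f(k) + (k**3 + 2*k**2 + 19*k/8 + 23/16).
Degrees (0,0,3) ⇒ d ≤ 3.
Solve for f: f(k) = -(4*k**3 - k**2 + 2*k + 2)/16 (degree 3 ≤ 3).
So s_k = (B(k−1)f/C)·t_k = (-(4*k**3 - k**2 + 2*k + 2)/(16*k**3 + 32*k**2 + 38*k + 23))·t_k = (-3)**k*(4*k**3 - k**2 + 2*k + 2).
s_(k+1) − s_k = (-3)**k*(-16*k**3 - 32*k**2 - 38*k - 23) = t_k.
Evaluate s at k=6 and k=1: 613818 and -21; difference 613839.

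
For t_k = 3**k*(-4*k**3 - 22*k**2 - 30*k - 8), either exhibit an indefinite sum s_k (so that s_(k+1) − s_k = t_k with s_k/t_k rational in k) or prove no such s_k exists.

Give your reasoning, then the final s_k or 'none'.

t_(k+1)/t_k = 3*(2*k**3 + 17*k**2 + 43*k + 32)/(2*k**3 + 11*k**2 + 15*k + 4).
So A=3 and B=1, with C=k**3 + 11*k**2/2 + 15*k/2 + 2.
f must satisfy (3)·f(k+1) − (1)·f(k) = k**3 + 11*k**2/2 + 15*k/2 + 2.
Bound: deg f ≤ 3.
A polynomial solution: f(k) = (k**3 + k**2 - 1)/2.
Certificate R = B(k−1)f/C = (k**3 + k**2 - 1)/(2*k**3 + 11*k**2 + 15*k + 4) gives s_k = 2*3**k*(-k**3 - k**2 + 1).
Verify: 3**k*(-4*k**3 - 22*k**2 - 30*k - 8) matches t_k.

s_k = 2*3**k*(-k**3 - k**2 + 1)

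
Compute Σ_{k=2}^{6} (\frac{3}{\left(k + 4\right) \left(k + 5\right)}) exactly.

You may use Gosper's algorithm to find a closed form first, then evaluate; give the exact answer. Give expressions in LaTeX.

Compute t_(k+1)/t_k: get (k + 4)/(k + 6).
Normal form (A,B,C) = (k + 4, k + 6, 1).
Need (k + 4)·f(k+1) − (k + 5)·f(k) = 1.
d = 1 from the (1,1,0) case.
Match coefficients ⇒ f(k) = k/4.
So s_k = (B(k−1)f/C)·t_k = (k*(k + 5)/4)·t_k = 3*k/(4*(k + 4)).
Δs = 3/(k**2 + 9*k + 20), as required.
Sum = s_(7) − s_(2); s_(7) = 21/44, s_(2) = 1/4 ⇒ 5/22.

Σ = 5/22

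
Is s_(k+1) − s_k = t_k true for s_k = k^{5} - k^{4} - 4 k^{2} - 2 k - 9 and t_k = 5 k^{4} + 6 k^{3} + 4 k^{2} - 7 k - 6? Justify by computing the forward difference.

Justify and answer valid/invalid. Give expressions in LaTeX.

valid (s_(k+1) − s_k reduces to t_k)

s_(k+1) = k**5 + 4*k**4 + 6*k**3 - 9*k - 15
s_(k+1) − s_k = 5*k**4 + 6*k**3 + 4*k**2 - 7*k - 6
(s_(k+1) − s_k) − t_k = 0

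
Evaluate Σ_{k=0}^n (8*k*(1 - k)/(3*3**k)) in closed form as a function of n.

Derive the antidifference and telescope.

Ratio r(k) = (k + 1)/(3*(k - 1)).
A = 1/3, B = 1, C = k**2 - k.
Key eq: (1/3)·f(k+1) = (1)·f(k) + (k**2 - k).
deg f ≤ 2 (via 0,0,2).
Solve for f: f(k) = -3*(2*k**2 + 1)/4 (degree 2 ≤ 2).
So s_k = (B(k−1)f/C)·t_k = (-3*(2*k**2 + 1)/(4*k*(k - 1)))·t_k = 2*(2*k**2 + 1)/3**k.
Check: Δs_k = 8*k*(1 - k)/(3*3**k). ✓
Σ_(k=0)^n t_k = s_(n+1) − s_(0) = (2*3**(-n - 1)*(2*n**2 + 4*n + 3)) − (2), i.e. 2*(-3*3**n + 2*n**2 + 4*n + 3)/(3*3**n).

S(n) = 2*(-3*3**n + 2*n**2 + 4*n + 3)/(3*3**n)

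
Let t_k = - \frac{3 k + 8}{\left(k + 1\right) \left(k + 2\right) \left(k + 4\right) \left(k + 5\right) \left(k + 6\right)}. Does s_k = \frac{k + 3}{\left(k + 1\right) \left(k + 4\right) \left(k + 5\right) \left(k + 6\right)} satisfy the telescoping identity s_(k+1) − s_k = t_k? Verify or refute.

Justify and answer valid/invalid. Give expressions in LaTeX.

s_(k+1) = (k + 4)/((k + 2)*(k + 5)*(k + 6)*(k + 7))
s_(k+1) − s_k = ((k + 1)*(k + 4)**2 - (k + 2)*(k + 3)*(k + 7))/((k + 1)*(k + 2)*(k + 4)*(k + 5)*(k + 6)*(k + 7))
(s_(k+1) − s_k) − t_k = 6*(2*k + 5)/(k**6 + 25*k**5 + 247*k**4 + 1219*k**3 + 3112*k**2 + 3796*k + 1680)

Invalid: residual \frac{6 \left(2 k + 5\right)}{k^{6} + 25 k^{5} + 247 k^{4} + 1219 k^{3} + 3112 k^{2} + 3796 k + 1680} ≠ 0.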